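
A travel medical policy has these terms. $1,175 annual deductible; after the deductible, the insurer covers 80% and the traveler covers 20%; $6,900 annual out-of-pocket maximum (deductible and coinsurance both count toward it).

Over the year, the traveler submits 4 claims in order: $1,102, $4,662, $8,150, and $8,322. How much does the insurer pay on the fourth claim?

Claim 1 ($1,102): all of it applies to the deductible. Traveler owes $1,102 (running OOP $1,102). Plan pays $1,102 − $1,102 = $0.
Claim 2 ($4,662): $73 finishes the deductible; $4,589 goes to coinsurance; traveler's 20% is $917.80. Traveler owes $990.80 (running OOP $2,092.80). Insurer: $4,662 − $990.80 = $3,671.20.
Claim 3 ($8,150): deductible met; 20% of $8,150 = $1,630. Traveler pays $1,630; OOP now $3,722.80. Plan pays $8,150 − $1,630 = $6,520.
Claim 4 ($8,322): deductible already satisfied, so traveler's share is 20% × $8,322 = $1,664.40. Cost to traveler: $1,664.40. OOP to date $5,387.20. Plan pays $8,322 − $1,664.40 = $6,657.60.

$6,657.60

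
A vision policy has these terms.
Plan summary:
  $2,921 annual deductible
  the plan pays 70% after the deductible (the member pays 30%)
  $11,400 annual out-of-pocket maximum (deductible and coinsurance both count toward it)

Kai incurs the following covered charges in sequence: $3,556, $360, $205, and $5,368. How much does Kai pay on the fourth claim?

$1,610.40

Claim 1 ($3,556): $2,921 to deductible, leaving $635; coinsurance $635 × 30% = $190.50. Cost to member: $3,111.50. OOP to date $3,111.50.
Claim 2 ($360): deductible already satisfied, so member's share is 30% × $360 = $108. Member pays $108; OOP now $3,219.50.
Claim 3 ($205): deductible already satisfied, so member's share is 30% × $205 = $61.50. Member owes $61.50 (running OOP $3,281).
Claim 4 ($5,368): deductible met; 30% of $5,368 = $1,610.40. Member pays $1,610.40; OOP now $4,891.40.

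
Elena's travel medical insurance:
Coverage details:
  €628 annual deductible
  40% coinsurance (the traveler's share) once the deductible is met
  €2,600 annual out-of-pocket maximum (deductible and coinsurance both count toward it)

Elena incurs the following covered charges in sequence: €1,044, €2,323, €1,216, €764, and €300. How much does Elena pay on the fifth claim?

€84.40

Bill 1, €1,044: deductible takes €628, €416 remains; coinsurance €416 × 40% = €166.40. Traveler pays €794.40; OOP now €794.40.
Bill 2, €2,323: deductible met; 40% of €2,323 = €929.20. Traveler owes €929.20 (running OOP €1,723.60).
Bill 3, €1,216: deductible met; 40% of €1,216 = €486.40. Traveler owes €486.40 (running OOP €2,210).
Bill 4, €764: 40% coinsurance on €764 = €305.60. Traveler owes €305.60 (running OOP €2,515.60).
Bill 5, €300: deductible already satisfied, so traveler's share is 40% × €300 = €120. That would push OOP to €2,635.60, over the €2,600 cap, so traveler pays €2,600 − €2,515.60 = €84.40.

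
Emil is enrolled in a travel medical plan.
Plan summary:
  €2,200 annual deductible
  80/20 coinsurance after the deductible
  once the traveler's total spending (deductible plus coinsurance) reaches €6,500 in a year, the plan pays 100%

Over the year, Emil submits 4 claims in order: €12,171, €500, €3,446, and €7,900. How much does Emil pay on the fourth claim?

Claim 1 — €12,171: deductible takes €2,200, €9,971 remains; traveler's 20% is €1,994.20. Cost to traveler: €4,194.20. OOP to date €4,194.20.
Claim 2 — €500: deductible met; 20% of €500 = €100. Cost to traveler: €100. OOP to date €4,294.20.
Claim 3 — €3,446: 20% coinsurance on €3,446 = €689.20. Cost to traveler: €689.20. OOP to date €4,983.40.
Claim 4 — €7,900: 20% coinsurance on €7,900 = €1,580. OOP would hit €6,563.40 > €6,500, so the cap limits the traveler to €6,500 − €4,983.40 = €1,516.60.

€1,516.60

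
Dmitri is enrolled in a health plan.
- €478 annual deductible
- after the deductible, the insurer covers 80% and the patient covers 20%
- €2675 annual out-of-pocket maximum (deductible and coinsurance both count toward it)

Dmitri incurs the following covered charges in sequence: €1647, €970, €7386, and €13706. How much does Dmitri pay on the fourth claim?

Claim 1 (€1647): deductible takes €478, €1169 remains; patient's 20% is €233.80. Cost to patient: €711.80. OOP to date €711.80.
Claim 2 (€970): deductible met; 20% of €970 = €194. Cost to patient: €194. OOP to date €905.80.
Claim 3 (€7386): 20% coinsurance on €7386 = €1477.20. Cost to patient: €1477.20. OOP to date €2383.
Claim 4 (€13706): 20% coinsurance on €13706 = €2741.20. That would push OOP to €5124.20, over the €2675 cap, so patient pays €2675 − €2383 = €292.

€292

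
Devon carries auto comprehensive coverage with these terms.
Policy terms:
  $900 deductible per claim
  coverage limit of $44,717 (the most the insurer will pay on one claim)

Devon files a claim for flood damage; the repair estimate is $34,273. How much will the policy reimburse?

$33,373

After the deductible, $34,273 − $900 = $33,373 remains.
That's under the $44,717 cap, so the insurer reimburses the full $33,373.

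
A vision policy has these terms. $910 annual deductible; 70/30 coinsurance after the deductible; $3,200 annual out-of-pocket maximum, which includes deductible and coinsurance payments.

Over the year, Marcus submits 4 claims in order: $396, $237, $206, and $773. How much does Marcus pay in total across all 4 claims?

Claim 1 ($396): all of it applies to the deductible. Cost to member: $396. OOP to date $396.
Claim 2 ($237): all of it applies to the deductible. Cost to member: $237. OOP to date $633.
Claim 3 ($206): entire amount goes to the deductible. Cost to member: $206. OOP to date $839.
Claim 4 ($773): $71 to deductible, leaving $702; member's 30% is $210.60. Member owes $281.60 (running OOP $1,120.60).
Summing the member's payments: $396 + $237 + $206 + $281.60 = $1,120.60.

$1,120.60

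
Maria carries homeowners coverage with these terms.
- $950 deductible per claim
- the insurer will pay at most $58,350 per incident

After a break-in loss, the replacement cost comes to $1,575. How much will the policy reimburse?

Subtract the deductible: $1,575 − $950 = $625.
$625 ≤ $58,350, so the limit doesn't bind; insurer pays $625.

$625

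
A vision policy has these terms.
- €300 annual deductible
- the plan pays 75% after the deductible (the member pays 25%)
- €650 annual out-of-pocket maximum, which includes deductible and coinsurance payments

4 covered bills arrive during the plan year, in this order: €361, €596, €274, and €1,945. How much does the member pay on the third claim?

Bill 1, €361: deductible takes €300, €61 remains; 25% of €61 = €15.25. Member owes €315.25 (running OOP €315.25).
Bill 2, €596: deductible already satisfied, so member's share is 25% × €596 = €149. Member pays €149; OOP now €464.25.
Bill 3, €274: deductible met; 25% of €274 = €68.50. Member pays €68.50; OOP now €532.75.

€68.50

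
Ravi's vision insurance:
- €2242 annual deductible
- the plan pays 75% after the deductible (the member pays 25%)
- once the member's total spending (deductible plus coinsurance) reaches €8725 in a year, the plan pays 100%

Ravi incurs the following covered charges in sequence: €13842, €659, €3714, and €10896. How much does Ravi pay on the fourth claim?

€2489.75

#1 (€13842): deductible takes €2242, €11600 remains; 25% of €11600 = €2900. Member owes €5142 (running OOP €5142).
#2 (€659): deductible already satisfied, so member's share is 25% × €659 = €164.75. Member pays €164.75; OOP now €5306.75.
#3 (€3714): 25% coinsurance on €3714 = €928.50. Cost to member: €928.50. OOP to date €6235.25.
#4 (€10896): deductible met; 25% of €10896 = €2724. That would push OOP to €8959.25, over the €8725 cap, so member pays €8725 − €6235.25 = €2489.75.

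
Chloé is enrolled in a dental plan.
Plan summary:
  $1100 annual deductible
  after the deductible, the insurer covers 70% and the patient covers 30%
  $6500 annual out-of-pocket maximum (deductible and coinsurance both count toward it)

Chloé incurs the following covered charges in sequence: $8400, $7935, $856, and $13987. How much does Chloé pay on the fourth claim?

Claim 1 — $8400: deductible takes $1100, $7300 remains; patient's 30% is $2190. Patient owes $3290 (running OOP $3290).
Claim 2 — $7935: deductible met; 30% of $7935 = $2380.50. Cost to patient: $2380.50. OOP to date $5670.50.
Claim 3 — $856: 30% coinsurance on $856 = $256.80. Patient owes $256.80 (running OOP $5927.30).
Claim 4 — $13987: 30% coinsurance on $13987 = $4196.10. That would push OOP to $10123.40, over the $6500 cap, so patient pays $6500 − $5927.30 = $572.70.

$572.70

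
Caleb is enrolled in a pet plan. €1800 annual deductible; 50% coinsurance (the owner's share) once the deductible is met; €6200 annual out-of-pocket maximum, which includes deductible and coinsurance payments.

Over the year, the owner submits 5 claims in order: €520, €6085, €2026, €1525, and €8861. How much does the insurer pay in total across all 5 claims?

Claim 1 — €520: all of it applies to the deductible. Cost to owner: €520. OOP to date €520. Insurer: €520 − €520 = €0.
Claim 2 — €6085: deductible takes €1280, €4805 remains; owner's 50% is €2402.50. Owner owes €3682.50 (running OOP €4202.50). Plan pays €6085 − €3682.50 = €2402.50.
Claim 3 — €2026: 50% coinsurance on €2026 = €1013. Cost to owner: €1013. OOP to date €5215.50. Plan pays €2026 − €1013 = €1013.
Claim 4 — €1525: 50% coinsurance on €1525 = €762.50. Cost to owner: €762.50. OOP to date €5978. Insurer: €1525 − €762.50 = €762.50.
Claim 5 — €8861: deductible met; 50% of €8861 = €4430.50. Adding that to €5978 gives €10408.50, past the €6200 cap; owner pays only €6200 − €5978 = €222. Plan pays €8861 − €222 = €8639.
Insurer total = bills − owner's total = €19017 − €6200 = €12817.

€12817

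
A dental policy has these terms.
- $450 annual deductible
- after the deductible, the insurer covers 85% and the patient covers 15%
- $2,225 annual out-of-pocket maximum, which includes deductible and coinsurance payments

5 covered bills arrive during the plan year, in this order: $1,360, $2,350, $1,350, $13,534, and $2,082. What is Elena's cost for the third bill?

$202.50

Claim 1 — $1,360: $450 to deductible, leaving $910; patient's 15% is $136.50. Patient owes $586.50 (running OOP $586.50).
Claim 2 — $2,350: deductible already satisfied, so patient's share is 15% × $2,350 = $352.50. Patient pays $352.50; OOP now $939.
Claim 3 — $1,350: deductible met; 15% of $1,350 = $202.50. Cost to patient: $202.50. OOP to date $1,141.50.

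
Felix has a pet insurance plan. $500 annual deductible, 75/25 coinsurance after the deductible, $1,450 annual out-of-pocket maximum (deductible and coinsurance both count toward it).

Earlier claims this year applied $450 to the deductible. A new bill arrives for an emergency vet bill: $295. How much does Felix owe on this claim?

$111.25

Deductible still to meet: $500 − $450 = $50.
The remaining $245 (= $295 − $50) moves to coinsurance.
Coinsurance: $245 × 25% = $61.25.
So the owner owes $50 + $61.25 = $111.25 before any cap.
Year-to-date out-of-pocket becomes $450 + $111.25 = $561.25, still under the $1,450 maximum, so no cap applies.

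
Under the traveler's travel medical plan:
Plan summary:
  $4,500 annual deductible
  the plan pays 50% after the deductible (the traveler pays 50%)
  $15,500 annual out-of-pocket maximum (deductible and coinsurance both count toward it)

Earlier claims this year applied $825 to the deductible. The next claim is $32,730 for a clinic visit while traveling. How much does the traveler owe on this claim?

$825 of the $4,500 deductible is already met, leaving $3,675.
After the $3,675 deductible portion, $32,730 − $3,675 = $29,055 is subject to coinsurance.
50% of $29,055 = $14,527.50 falls to the traveler.
So the traveler owes $3,675 + $14,527.50 = $18,202.50 before any cap.
Year-to-date out-of-pocket would reach $825 + $18,202.50 = $19,027.50, above the $15,500 maximum, so the traveler pays only $15,500 − $825 = $14,675.

$14,675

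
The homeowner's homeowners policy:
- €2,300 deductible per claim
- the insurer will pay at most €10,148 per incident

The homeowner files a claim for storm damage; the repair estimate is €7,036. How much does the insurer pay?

Less the €2,300 deductible: €7,036 − €2,300 = €4,736.
That's under the €10,148 cap, so the insurer reimburses the full €4,736.

€4,736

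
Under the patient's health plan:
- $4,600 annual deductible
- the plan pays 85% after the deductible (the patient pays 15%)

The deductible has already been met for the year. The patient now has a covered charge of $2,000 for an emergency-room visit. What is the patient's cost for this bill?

$300

With the deductible met, the entire $2,000 is subject to coinsurance.
15% of $2,000 = $300 falls to the patient.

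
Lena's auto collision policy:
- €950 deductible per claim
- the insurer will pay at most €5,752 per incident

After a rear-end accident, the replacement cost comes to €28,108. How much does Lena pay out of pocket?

After the deductible, €28,108 − €950 = €27,158 remains.
The €5,752 per-incident cap binds; insurer pays €5,752.
Out of pocket: €28,108 − €5,752 = €22,356.

€22,356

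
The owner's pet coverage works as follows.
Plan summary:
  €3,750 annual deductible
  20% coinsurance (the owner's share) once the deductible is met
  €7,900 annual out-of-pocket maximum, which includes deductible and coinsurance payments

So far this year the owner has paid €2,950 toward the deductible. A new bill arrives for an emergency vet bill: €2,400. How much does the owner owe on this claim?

€1,120

€2,950 of the €3,750 deductible is already met, leaving €800.
After the €800 deductible portion, €2,400 − €800 = €1,600 is subject to coinsurance.
Coinsurance: €1,600 × 20% = €320.
That puts the owner's cost at €800 + €320 = €1,120 before any cap.
Total out-of-pocket so far would be €2,950 + €1,120 = €4,070, below the €7,900 cap — no reduction.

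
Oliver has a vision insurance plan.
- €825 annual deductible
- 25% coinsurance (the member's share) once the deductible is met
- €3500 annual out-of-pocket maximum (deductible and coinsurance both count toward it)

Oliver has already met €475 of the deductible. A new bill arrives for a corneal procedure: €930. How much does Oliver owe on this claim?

€475 of the €825 deductible is already met, leaving €350.
That leaves €930 − €350 = €580 for coinsurance.
Member's 25% share of €580 is €145.
Member responsibility before any cap: €350 + €145 = €495.
Year-to-date out-of-pocket becomes €475 + €495 = €970, still under the €3500 maximum, so no cap applies.

€495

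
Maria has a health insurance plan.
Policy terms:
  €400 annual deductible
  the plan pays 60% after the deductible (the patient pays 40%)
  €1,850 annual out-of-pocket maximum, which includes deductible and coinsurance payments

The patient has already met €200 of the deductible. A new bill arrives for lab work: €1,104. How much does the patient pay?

€200 of the €400 deductible is already met, leaving €200.
That leaves €1,104 − €200 = €904 for coinsurance.
Coinsurance: €904 × 40% = €361.60.
So the patient owes €200 + €361.60 = €561.60 before any cap.
Cumulative spending €200 + €561.60 = €761.60 stays under the €1,850 maximum.

€561.60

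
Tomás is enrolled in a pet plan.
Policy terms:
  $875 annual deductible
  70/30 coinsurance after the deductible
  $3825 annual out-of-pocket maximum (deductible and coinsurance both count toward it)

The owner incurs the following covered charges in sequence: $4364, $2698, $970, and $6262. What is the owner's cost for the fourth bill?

$802.90

Claim 1 ($4364): $875 to deductible, leaving $3489; owner's 30% is $1046.70. Owner owes $1921.70 (running OOP $1921.70).
Claim 2 ($2698): 30% coinsurance on $2698 = $809.40. Cost to owner: $809.40. OOP to date $2731.10.
Claim 3 ($970): deductible already satisfied, so owner's share is 30% × $970 = $291. Cost to owner: $291. OOP to date $3022.10.
Claim 4 ($6262): 30% coinsurance on $6262 = $1878.60. That would push OOP to $4900.70, over the $3825 cap, so owner pays $3825 − $3022.10 = $802.90.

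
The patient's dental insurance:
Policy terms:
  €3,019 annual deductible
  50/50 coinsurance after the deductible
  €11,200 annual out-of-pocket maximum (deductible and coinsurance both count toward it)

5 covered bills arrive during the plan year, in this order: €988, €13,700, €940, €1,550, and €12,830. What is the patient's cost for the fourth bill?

€775

#1 (€988): all of it applies to the deductible. Patient pays €988; OOP now €988.
#2 (€13,700): €2,031 finishes the deductible; €11,669 goes to coinsurance; coinsurance €11,669 × 50% = €5,834.50. Patient owes €7,865.50 (running OOP €8,853.50).
#3 (€940): 50% coinsurance on €940 = €470. Patient owes €470 (running OOP €9,323.50).
#4 (€1,550): deductible met; 50% of €1,550 = €775. Patient owes €775 (running OOP €10,098.50).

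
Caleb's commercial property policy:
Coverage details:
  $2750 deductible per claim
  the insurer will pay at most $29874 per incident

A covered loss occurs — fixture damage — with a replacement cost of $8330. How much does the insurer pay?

$5580

After the deductible, $8330 − $2750 = $5580 remains.
$5580 is within the $29874 limit, so the insurer pays $5580.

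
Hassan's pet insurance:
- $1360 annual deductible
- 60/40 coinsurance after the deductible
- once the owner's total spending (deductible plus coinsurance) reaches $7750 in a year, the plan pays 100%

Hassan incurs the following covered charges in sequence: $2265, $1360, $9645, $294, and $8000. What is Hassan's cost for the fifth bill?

$1508.40

Claim 1 ($2265): $1360 finishes the deductible; $905 goes to coinsurance; 40% of $905 = $362. Owner owes $1722 (running OOP $1722).
Claim 2 ($1360): 40% coinsurance on $1360 = $544. Owner owes $544 (running OOP $2266).
Claim 3 ($9645): deductible already satisfied, so owner's share is 40% × $9645 = $3858. Owner owes $3858 (running OOP $6124).
Claim 4 ($294): deductible met; 40% of $294 = $117.60. Owner pays $117.60; OOP now $6241.60.
Claim 5 ($8000): deductible already satisfied, so owner's share is 40% × $8000 = $3200. Adding that to $6241.60 gives $9441.60, past the $7750 cap; owner pays only $7750 − $6241.60 = $1508.40.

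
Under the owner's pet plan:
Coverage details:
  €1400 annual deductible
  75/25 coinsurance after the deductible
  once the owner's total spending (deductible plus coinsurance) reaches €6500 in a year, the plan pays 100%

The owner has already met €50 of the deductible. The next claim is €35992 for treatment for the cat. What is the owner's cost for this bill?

Deductible still to meet: €1400 − €50 = €1350.
That leaves €35992 − €1350 = €34642 for coinsurance.
25% of €34642 = €8660.50 falls to the owner.
That puts the owner's cost at €1350 + €8660.50 = €10010.50 before any cap.
Year-to-date out-of-pocket would reach €50 + €10010.50 = €10060.50, above the €6500 maximum, so the owner pays only €6500 − €50 = €6450.

€6450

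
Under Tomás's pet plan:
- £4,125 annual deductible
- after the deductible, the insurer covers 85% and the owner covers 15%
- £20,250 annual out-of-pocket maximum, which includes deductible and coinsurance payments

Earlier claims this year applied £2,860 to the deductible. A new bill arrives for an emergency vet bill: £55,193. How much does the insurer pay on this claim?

Deductible still to meet: £4,125 − £2,860 = £1,265.
After the £1,265 deductible portion, £55,193 − £1,265 = £53,928 is subject to coinsurance.
15% of £53,928 = £8,089.20 falls to the owner.
Owner responsibility before any cap: £1,265 + £8,089.20 = £9,354.20.
Total out-of-pocket so far would be £2,860 + £9,354.20 = £12,214.20, below the £20,250 cap — no reduction.
The insurer covers the remainder: £55,193 − £9,354.20 = £45,838.80.

£45,838.80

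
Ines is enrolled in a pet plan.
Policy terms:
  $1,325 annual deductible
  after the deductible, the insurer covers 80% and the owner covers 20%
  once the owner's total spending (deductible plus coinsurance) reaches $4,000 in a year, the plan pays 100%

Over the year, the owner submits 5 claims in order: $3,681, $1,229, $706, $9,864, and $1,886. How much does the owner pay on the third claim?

Bill 1, $3,681: $1,325 to deductible, leaving $2,356; 20% of $2,356 = $471.20. Owner pays $1,796.20; OOP now $1,796.20.
Bill 2, $1,229: 20% coinsurance on $1,229 = $245.80. Owner pays $245.80; OOP now $2,042.
Bill 3, $706: deductible met; 20% of $706 = $141.20. Owner pays $141.20; OOP now $2,183.20.

$141.20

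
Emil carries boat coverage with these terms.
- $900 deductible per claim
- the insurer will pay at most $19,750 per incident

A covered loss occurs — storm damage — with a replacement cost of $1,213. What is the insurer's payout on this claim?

$313

Subtract the deductible: $1,213 − $900 = $313.
That's under the $19,750 cap, so the insurer reimburses the full $313.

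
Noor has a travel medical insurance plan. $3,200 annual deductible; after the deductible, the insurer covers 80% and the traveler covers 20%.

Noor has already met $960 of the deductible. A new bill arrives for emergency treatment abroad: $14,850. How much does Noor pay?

Remaining deductible: $3,200 − $960 = $2,240.
That leaves $14,850 − $2,240 = $12,610 for coinsurance.
20% of $12,610 = $2,522 falls to the traveler.
So the traveler owes $2,240 + $2,522 = $4,762.

$4,762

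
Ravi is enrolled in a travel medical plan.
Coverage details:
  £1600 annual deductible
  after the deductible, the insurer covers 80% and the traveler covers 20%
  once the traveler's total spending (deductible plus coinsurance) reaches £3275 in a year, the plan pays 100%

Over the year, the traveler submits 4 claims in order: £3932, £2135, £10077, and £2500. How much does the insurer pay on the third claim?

£9295.40

#1 (£3932): deductible takes £1600, £2332 remains; 20% of £2332 = £466.40. Cost to traveler: £2066.40. OOP to date £2066.40. Plan pays £3932 − £2066.40 = £1865.60.
#2 (£2135): 20% coinsurance on £2135 = £427. Traveler owes £427 (running OOP £2493.40). Plan pays £2135 − £427 = £1708.
#3 (£10077): deductible met; 20% of £10077 = £2015.40. OOP would hit £4508.80 > £3275, so the cap limits the traveler to £3275 − £2493.40 = £781.60. Insurer: £10077 − £781.60 = £9295.40.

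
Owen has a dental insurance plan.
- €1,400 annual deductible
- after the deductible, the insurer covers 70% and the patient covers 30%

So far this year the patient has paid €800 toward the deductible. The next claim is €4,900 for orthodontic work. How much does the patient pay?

Remaining deductible: €1,400 − €800 = €600.
After the €600 deductible portion, €4,900 − €600 = €4,300 is subject to coinsurance.
Patient's 30% share of €4,300 is €1,290.
Patient responsibility: €600 + €1,290 = €1,890.

€1,890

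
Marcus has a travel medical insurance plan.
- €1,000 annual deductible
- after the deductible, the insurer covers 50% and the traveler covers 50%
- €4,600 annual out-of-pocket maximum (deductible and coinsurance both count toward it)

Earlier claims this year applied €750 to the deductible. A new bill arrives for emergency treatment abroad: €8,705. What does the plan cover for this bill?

Deductible still to meet: €1,000 − €750 = €250.
After the €250 deductible portion, €8,705 − €250 = €8,455 is subject to coinsurance.
Coinsurance: €8,455 × 50% = €4,227.50.
Traveler responsibility before any cap: €250 + €4,227.50 = €4,477.50.
Adding €4,477.50 to the €750 already spent would give €5,227.50, which exceeds the €4,600 cap; the traveler pays just €4,600 − €750 = €3,850.
Insurer pays the balance: €8,705 − €3,850 = €4,855.

€4,855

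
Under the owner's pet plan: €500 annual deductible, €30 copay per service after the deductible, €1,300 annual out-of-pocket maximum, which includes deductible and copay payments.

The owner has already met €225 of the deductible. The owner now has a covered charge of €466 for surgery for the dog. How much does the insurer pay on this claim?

Remaining deductible: €500 − €225 = €275.
After the €275 deductible portion, €466 − €275 = €191 is subject to the copay.
Copay on this service: €30.
Owner responsibility before any cap: €275 + €30 = €305.
Year-to-date out-of-pocket becomes €225 + €305 = €530, still under the €1,300 maximum, so no cap applies.
The plan picks up €466 − €305 = €161.

€161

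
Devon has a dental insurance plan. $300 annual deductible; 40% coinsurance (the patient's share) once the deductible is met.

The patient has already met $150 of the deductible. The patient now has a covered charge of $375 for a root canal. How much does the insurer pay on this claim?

Deductible still to meet: $300 − $150 = $150.
After the $150 deductible portion, $375 − $150 = $225 is subject to coinsurance.
40% of $225 = $90 falls to the patient.
Patient responsibility: $150 + $90 = $240.
The insurer covers the remainder: $375 − $240 = $135.

$135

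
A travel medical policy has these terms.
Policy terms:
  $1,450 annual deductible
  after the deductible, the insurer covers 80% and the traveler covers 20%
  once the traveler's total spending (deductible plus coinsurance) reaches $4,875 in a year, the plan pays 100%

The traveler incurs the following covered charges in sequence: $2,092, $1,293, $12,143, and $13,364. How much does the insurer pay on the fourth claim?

#1 ($2,092): deductible takes $1,450, $642 remains; traveler's 20% is $128.40. Cost to traveler: $1,578.40. OOP to date $1,578.40. Plan pays $2,092 − $1,578.40 = $513.60.
#2 ($1,293): 20% coinsurance on $1,293 = $258.60. Cost to traveler: $258.60. OOP to date $1,837. Plan pays $1,293 − $258.60 = $1,034.40.
#3 ($12,143): deductible already satisfied, so traveler's share is 20% × $12,143 = $2,428.60. Cost to traveler: $2,428.60. OOP to date $4,265.60. Insurer: $12,143 − $2,428.60 = $9,714.40.
#4 ($13,364): deductible met; 20% of $13,364 = $2,672.80. OOP would hit $6,938.40 > $4,875, so the cap limits the traveler to $4,875 − $4,265.60 = $609.40. Insurer: $13,364 − $609.40 = $12,754.60.

$12,754.60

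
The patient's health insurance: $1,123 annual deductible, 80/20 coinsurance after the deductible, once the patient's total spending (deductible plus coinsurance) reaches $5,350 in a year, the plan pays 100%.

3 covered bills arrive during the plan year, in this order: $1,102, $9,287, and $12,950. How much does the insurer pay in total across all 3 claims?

$17,989

Claim 1 — $1,102: all of it applies to the deductible. Patient owes $1,102 (running OOP $1,102). Plan pays $1,102 − $1,102 = $0.
Claim 2 — $9,287: deductible takes $21, $9,266 remains; 20% of $9,266 = $1,853.20. Cost to patient: $1,874.20. OOP to date $2,976.20. Plan pays $9,287 − $1,874.20 = $7,412.80.
Claim 3 — $12,950: deductible already satisfied, so patient's share is 20% × $12,950 = $2,590. Adding that to $2,976.20 gives $5,566.20, past the $5,350 cap; patient pays only $5,350 − $2,976.20 = $2,373.80. Insurer: $12,950 − $2,373.80 = $10,576.20.
Insurer total: $0 + $7,412.80 + $10,576.20 = $17,989.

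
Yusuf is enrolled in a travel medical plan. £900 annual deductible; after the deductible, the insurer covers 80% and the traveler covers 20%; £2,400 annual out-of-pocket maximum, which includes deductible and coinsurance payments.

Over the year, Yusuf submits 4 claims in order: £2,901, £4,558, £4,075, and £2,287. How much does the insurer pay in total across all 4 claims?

£11,421

#1 (£2,901): deductible takes £900, £2,001 remains; 20% of £2,001 = £400.20. Traveler owes £1,300.20 (running OOP £1,300.20). Plan pays £2,901 − £1,300.20 = £1,600.80.
#2 (£4,558): deductible already satisfied, so traveler's share is 20% × £4,558 = £911.60. Traveler pays £911.60; OOP now £2,211.80. Plan pays £4,558 − £911.60 = £3,646.40.
#3 (£4,075): deductible met; 20% of £4,075 = £815. OOP would hit £3,026.80 > £2,400, so the cap limits the traveler to £2,400 − £2,211.80 = £188.20. Insurer: £4,075 − £188.20 = £3,886.80.
#4 (£2,287): deductible met; 20% of £2,287 = £457.40. OOP would hit £2,857.40 > £2,400, so the cap limits the traveler to £2,400 − £2,400 = £0. Plan pays £2,287 − £0 = £2,287.
Insurer total: £1,600.80 + £3,646.40 + £3,886.80 + £2,287 = £11,421.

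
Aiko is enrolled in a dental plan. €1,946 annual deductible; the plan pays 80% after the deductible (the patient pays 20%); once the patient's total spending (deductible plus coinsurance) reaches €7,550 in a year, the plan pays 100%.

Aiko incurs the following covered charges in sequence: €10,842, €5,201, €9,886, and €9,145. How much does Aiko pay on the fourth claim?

Bill 1, €10,842: deductible takes €1,946, €8,896 remains; coinsurance €8,896 × 20% = €1,779.20. Patient pays €3,725.20; OOP now €3,725.20.
Bill 2, €5,201: deductible met; 20% of €5,201 = €1,040.20. Patient pays €1,040.20; OOP now €4,765.40.
Bill 3, €9,886: deductible met; 20% of €9,886 = €1,977.20. Cost to patient: €1,977.20. OOP to date €6,742.60.
Bill 4, €9,145: deductible met; 20% of €9,145 = €1,829. That would push OOP to €8,571.60, over the €7,550 cap, so patient pays €7,550 − €6,742.60 = €807.40.

€807.40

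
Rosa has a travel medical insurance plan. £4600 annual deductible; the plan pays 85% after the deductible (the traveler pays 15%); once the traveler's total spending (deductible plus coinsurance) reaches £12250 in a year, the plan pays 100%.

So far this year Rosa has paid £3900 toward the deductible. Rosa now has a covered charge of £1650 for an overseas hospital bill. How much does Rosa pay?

£842.50

Remaining deductible: £4600 − £3900 = £700.
That leaves £1650 − £700 = £950 for coinsurance.
15% of £950 = £142.50 falls to the traveler.
Traveler responsibility before any cap: £700 + £142.50 = £842.50.
Total out-of-pocket so far would be £3900 + £842.50 = £4742.50, below the £12250 cap — no reduction.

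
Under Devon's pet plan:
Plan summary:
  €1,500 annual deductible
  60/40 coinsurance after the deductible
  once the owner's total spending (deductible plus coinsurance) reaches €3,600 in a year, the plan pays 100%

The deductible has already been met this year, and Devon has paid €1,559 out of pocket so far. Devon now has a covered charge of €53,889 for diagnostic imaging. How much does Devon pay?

€2,041

The deductible is already satisfied, so the full bill goes to coinsurance.
Coinsurance: €53,889 × 40% = €21,555.60.
Year-to-date out-of-pocket would reach €1,559 + €21,555.60 = €23,114.60, above the €3,600 maximum, so the owner pays only €3,600 − €1,559 = €2,041.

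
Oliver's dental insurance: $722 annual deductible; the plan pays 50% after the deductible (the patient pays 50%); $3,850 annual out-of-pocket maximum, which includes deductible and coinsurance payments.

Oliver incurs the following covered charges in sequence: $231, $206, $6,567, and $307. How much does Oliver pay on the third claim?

$3,413

Claim 1 — $231: all of it applies to the deductible. Cost to patient: $231. OOP to date $231.
Claim 2 — $206: entire amount goes to the deductible. Patient owes $206 (running OOP $437).
Claim 3 — $6,567: $285 finishes the deductible; $6,282 goes to coinsurance; coinsurance $6,282 × 50% = $3,141. Together that's $285 + $3,141 = $3,426. OOP would hit $3,863 > $3,850, so the cap limits the patient to $3,850 − $437 = $3,413.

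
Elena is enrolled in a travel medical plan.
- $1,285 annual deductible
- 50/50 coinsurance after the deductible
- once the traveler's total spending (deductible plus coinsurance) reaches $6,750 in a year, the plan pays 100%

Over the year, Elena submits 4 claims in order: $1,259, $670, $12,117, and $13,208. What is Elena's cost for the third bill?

Bill 1, $1,259: all of it applies to the deductible. Cost to traveler: $1,259. OOP to date $1,259.
Bill 2, $670: deductible takes $26, $644 remains; traveler's 50% is $322. Traveler pays $348; OOP now $1,607.
Bill 3, $12,117: 50% coinsurance on $12,117 = $6,058.50. Adding that to $1,607 gives $7,665.50, past the $6,750 cap; traveler pays only $6,750 − $1,607 = $5,143.

$5,143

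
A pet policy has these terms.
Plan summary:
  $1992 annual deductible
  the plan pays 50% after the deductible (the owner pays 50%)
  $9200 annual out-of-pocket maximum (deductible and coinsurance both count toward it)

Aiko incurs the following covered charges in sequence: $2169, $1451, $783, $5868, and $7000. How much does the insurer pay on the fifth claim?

Claim 1 — $2169: $1992 to deductible, leaving $177; owner's 50% is $88.50. Owner pays $2080.50; OOP now $2080.50. Plan pays $2169 − $2080.50 = $88.50.
Claim 2 — $1451: 50% coinsurance on $1451 = $725.50. Owner pays $725.50; OOP now $2806. Plan pays $1451 − $725.50 = $725.50.
Claim 3 — $783: 50% coinsurance on $783 = $391.50. Owner pays $391.50; OOP now $3197.50. Plan pays $783 − $391.50 = $391.50.
Claim 4 — $5868: deductible already satisfied, so owner's share is 50% × $5868 = $2934. Cost to owner: $2934. OOP to date $6131.50. Insurer: $5868 − $2934 = $2934.
Claim 5 — $7000: deductible already satisfied, so owner's share is 50% × $7000 = $3500. That would push OOP to $9631.50, over the $9200 cap, so owner pays $9200 − $6131.50 = $3068.50. Plan pays $7000 − $3068.50 = $3931.50.

$3931.50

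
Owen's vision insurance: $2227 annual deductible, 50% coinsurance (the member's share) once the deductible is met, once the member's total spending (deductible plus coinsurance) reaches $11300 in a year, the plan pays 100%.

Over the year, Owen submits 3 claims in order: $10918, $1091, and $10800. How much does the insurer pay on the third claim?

Claim 1 — $10918: $2227 finishes the deductible; $8691 goes to coinsurance; coinsurance $8691 × 50% = $4345.50. Member owes $6572.50 (running OOP $6572.50). Plan pays $10918 − $6572.50 = $4345.50.
Claim 2 — $1091: deductible met; 50% of $1091 = $545.50. Member owes $545.50 (running OOP $7118). Plan pays $1091 − $545.50 = $545.50.
Claim 3 — $10800: deductible met; 50% of $10800 = $5400. Adding that to $7118 gives $12518, past the $11300 cap; member pays only $11300 − $7118 = $4182. Insurer: $10800 − $4182 = $6618.

$6618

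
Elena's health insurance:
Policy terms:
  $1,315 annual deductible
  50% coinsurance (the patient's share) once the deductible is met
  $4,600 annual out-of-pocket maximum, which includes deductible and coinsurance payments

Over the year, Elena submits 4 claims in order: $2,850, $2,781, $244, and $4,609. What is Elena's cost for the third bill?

Claim 1 ($2,850): $1,315 to deductible, leaving $1,535; coinsurance $1,535 × 50% = $767.50. Patient owes $2,082.50 (running OOP $2,082.50).
Claim 2 ($2,781): deductible met; 50% of $2,781 = $1,390.50. Patient owes $1,390.50 (running OOP $3,473).
Claim 3 ($244): 50% coinsurance on $244 = $122. Patient pays $122; OOP now $3,595.

$122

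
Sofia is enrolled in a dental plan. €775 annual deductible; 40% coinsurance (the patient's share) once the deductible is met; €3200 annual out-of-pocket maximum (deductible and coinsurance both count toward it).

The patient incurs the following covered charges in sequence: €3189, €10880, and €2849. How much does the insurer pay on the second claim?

Claim 1 (€3189): deductible takes €775, €2414 remains; patient's 40% is €965.60. Patient pays €1740.60; OOP now €1740.60. Insurer: €3189 − €1740.60 = €1448.40.
Claim 2 (€10880): 40% coinsurance on €10880 = €4352. OOP would hit €6092.60 > €3200, so the cap limits the patient to €3200 − €1740.60 = €1459.40. Insurer: €10880 − €1459.40 = €9420.60.

€9420.60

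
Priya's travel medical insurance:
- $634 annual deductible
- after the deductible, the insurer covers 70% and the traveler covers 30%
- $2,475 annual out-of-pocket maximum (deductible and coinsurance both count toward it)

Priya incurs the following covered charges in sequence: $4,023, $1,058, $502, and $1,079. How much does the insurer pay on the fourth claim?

#1 ($4,023): deductible takes $634, $3,389 remains; coinsurance $3,389 × 30% = $1,016.70. Cost to traveler: $1,650.70. OOP to date $1,650.70. Plan pays $4,023 − $1,650.70 = $2,372.30.
#2 ($1,058): deductible met; 30% of $1,058 = $317.40. Cost to traveler: $317.40. OOP to date $1,968.10. Insurer: $1,058 − $317.40 = $740.60.
#3 ($502): deductible already satisfied, so traveler's share is 30% × $502 = $150.60. Cost to traveler: $150.60. OOP to date $2,118.70. Plan pays $502 − $150.60 = $351.40.
#4 ($1,079): deductible met; 30% of $1,079 = $323.70. Traveler owes $323.70 (running OOP $2,442.40). Insurer: $1,079 − $323.70 = $755.30.

$755.30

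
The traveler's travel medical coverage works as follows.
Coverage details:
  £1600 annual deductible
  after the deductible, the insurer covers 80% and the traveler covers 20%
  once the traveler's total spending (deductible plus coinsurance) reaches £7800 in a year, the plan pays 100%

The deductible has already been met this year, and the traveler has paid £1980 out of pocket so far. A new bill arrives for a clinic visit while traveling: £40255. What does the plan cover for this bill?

With the deductible met, the entire £40255 is subject to coinsurance.
Traveler's 20% share of £40255 is £8051.
That would bring total out-of-pocket to £10031, past the £7800 cap. The traveler is capped at £7800 − £1980 = £5820 on this claim.
Insurer pays the balance: £40255 − £5820 = £34435.

£34435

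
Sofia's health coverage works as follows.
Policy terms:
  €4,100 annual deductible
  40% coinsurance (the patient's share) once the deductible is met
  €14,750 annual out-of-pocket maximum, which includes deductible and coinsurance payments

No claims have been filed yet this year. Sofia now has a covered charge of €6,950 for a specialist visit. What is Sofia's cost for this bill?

€5,240

Deductible not yet touched, so the first €4,100 of the bill goes to the deductible.
That leaves €6,950 − €4,100 = €2,850 for coinsurance.
Coinsurance: €2,850 × 40% = €1,140.
That puts the patient's cost at €4,100 + €1,140 = €5,240 before any cap.
Cumulative spending €0 + €5,240 = €5,240 stays under the €14,750 maximum.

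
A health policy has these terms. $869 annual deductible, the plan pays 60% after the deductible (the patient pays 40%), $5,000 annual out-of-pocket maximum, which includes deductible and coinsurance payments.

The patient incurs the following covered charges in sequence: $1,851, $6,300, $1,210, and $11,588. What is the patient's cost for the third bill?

$484

Claim 1 — $1,851: deductible takes $869, $982 remains; 40% of $982 = $392.80. Cost to patient: $1,261.80. OOP to date $1,261.80.
Claim 2 — $6,300: deductible already satisfied, so patient's share is 40% × $6,300 = $2,520. Cost to patient: $2,520. OOP to date $3,781.80.
Claim 3 — $1,210: deductible already satisfied, so patient's share is 40% × $1,210 = $484. Cost to patient: $484. OOP to date $4,265.80.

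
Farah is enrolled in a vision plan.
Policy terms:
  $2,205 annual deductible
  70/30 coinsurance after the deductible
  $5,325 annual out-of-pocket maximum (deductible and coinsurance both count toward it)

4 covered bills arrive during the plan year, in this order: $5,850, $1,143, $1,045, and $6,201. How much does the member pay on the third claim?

$313.50

#1 ($5,850): $2,205 finishes the deductible; $3,645 goes to coinsurance; 30% of $3,645 = $1,093.50. Member pays $3,298.50; OOP now $3,298.50.
#2 ($1,143): 30% coinsurance on $1,143 = $342.90. Cost to member: $342.90. OOP to date $3,641.40.
#3 ($1,045): deductible already satisfied, so member's share is 30% × $1,045 = $313.50. Member owes $313.50 (running OOP $3,954.90).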